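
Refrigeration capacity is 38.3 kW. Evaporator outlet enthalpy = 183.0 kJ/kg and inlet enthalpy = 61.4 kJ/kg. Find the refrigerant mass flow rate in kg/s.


dh = 183.0 - 61.4 = 121.6 kJ/kg
m_dot = Q / dh = 38.3 / 121.6 = 0.315 kg/s

0.315


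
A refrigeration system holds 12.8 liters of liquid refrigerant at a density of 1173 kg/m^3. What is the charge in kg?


Charge = V * rho / 1000
Charge = 12.8 * 1173 / 1000
Charge = 15.01 kg

15.01


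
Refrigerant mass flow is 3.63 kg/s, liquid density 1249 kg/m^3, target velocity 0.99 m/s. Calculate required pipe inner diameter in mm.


A = m_dot / (rho * v) = 3.63 / (1249 * 0.99) = 0.002935681879 m^2
d = sqrt(4*A/pi) * 1000
d = 61.1 mm

61.1


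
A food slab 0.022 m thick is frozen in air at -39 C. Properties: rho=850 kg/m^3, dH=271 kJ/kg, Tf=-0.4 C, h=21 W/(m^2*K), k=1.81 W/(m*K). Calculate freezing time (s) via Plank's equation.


dT = -0.4 - (-39) = 38.6 K
term1 = a/(2h) = 0.022/(2*21) = 0.0005238095238
term2 = a^2/(8k) = 0.022^2/(8*1.81) = 0.00003342541436
t = rho*dH*1000/dT * (term1 + term2)
t = 850*271*1000/38.6 * (0.0005238095238 + 0.00003342541436)
t = 3325 s

3325


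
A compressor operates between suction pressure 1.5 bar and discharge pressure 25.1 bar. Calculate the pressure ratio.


PR = P_high / P_low
PR = 25.1 / 1.5
PR = 16.733

16.733


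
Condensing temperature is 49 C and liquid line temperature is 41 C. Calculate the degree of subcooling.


Subcooling = T_cond - T_liquid
Subcooling = 49 - 41
Subcooling = 8 K

8


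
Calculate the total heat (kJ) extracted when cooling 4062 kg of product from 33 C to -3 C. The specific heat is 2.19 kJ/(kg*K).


dT = 33 - (-3) = 36 K
Q = m * cp * dT = 4062 * 2.19 * 36
Q = 320248 kJ

320248


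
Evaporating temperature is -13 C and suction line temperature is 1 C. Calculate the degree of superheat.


Superheat = T_suction - T_evap
Superheat = 1 - (-13)
Superheat = 14 K

14


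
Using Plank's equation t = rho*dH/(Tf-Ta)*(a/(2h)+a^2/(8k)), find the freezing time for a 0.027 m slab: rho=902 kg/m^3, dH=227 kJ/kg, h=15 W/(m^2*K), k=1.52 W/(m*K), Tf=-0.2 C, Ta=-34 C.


dT = -0.2 - (-34) = 33.8 K
term1 = a/(2h) = 0.027/(2*15) = 0.0009
term2 = a^2/(8k) = 0.027^2/(8*1.52) = 0.00005995065789
t = rho*dH*1000/dT * (term1 + term2)
t = 902*227*1000/33.8 * (0.0009 + 0.00005995065789)
t = 5815 s

5815


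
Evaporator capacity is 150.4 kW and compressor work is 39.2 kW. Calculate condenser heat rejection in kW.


Q_cond = Q_evap + W
Q_cond = 150.4 + 39.2
Q_cond = 189.6 kW

189.6


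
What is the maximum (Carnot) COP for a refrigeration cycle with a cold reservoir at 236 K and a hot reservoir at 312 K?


dT = 312 - 236 = 76 K
COP_carnot = T_cold / dT = 236 / 76
COP_carnot = 3.105

3.105


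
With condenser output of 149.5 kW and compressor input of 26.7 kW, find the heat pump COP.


COP_hp = Q_cond / W
COP_hp = 149.5 / 26.7
COP_hp = 5.599

5.599


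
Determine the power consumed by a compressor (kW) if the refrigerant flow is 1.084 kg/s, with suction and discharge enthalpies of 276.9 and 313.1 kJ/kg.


dh = 313.1 - 276.9 = 36.2 kJ/kg
W = m_dot * dh = 1.084 * 36.2 = 39.24 kW

39.24


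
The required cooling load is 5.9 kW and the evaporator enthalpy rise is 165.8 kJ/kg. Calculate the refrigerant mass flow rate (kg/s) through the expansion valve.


m_dot = Q / dh
m_dot = 5.9 / 165.8
m_dot = 0.0356 kg/s

0.0356


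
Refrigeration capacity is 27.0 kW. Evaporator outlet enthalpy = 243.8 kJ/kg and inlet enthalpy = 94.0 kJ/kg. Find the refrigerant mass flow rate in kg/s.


dh = 243.8 - 94.0 = 149.8 kJ/kg
m_dot = Q / dh = 27.0 / 149.8 = 0.1802 kg/s

0.1802


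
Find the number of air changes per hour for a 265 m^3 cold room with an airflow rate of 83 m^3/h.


ACH = flow / volume
ACH = 83 / 265
ACH = 0.313

0.313


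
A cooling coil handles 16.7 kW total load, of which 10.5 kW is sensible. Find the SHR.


SHR = Q_sensible / Q_total
SHR = 10.5 / 16.7
SHR = 0.629

0.629


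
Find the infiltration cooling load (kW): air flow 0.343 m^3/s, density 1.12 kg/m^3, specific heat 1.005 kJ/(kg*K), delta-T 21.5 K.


Q = V_dot * rho * cp * dT
Q = 0.343 * 1.12 * 1.005 * 21.5
Q = 8.301 kW

8.301


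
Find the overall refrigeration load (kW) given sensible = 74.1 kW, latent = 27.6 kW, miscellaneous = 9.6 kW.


Q_total = Q_s + Q_l + Q_misc
Q_total = 74.1 + 27.6 + 9.6
Q_total = 111.3 kW

111.3


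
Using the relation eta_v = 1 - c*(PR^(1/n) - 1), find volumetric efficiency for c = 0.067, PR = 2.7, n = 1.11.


PR^(1/n) = 2.7^(1/1.11) = 2.44689878
eta_v = 1 - 0.067 * (2.44689878 - 1)
eta_v = 0.9031

0.9031


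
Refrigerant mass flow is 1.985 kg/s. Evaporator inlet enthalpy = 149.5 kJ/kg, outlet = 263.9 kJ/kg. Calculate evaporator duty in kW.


dh = 263.9 - 149.5 = 114.4 kJ/kg
Q_evap = m_dot * dh = 1.985 * 114.4
Q_evap = 227.08 kW

227.08


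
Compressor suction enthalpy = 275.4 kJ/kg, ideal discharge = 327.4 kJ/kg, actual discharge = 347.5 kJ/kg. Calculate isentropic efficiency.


dh_ideal = 327.4 - 275.4 = 52.0 kJ/kg
dh_actual = 347.5 - 275.4 = 72.1 kJ/kg
eta_s = dh_ideal / dh_actual = 52.0 / 72.1
eta_s = 0.7212

0.7212


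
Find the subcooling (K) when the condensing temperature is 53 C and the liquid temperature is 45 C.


Subcooling = T_cond - T_liquid
Subcooling = 53 - 45
Subcooling = 8 K

8


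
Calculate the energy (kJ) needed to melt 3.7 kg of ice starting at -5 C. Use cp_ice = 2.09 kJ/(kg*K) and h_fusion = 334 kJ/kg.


Sensible heat = cp * dT = 2.09 * 5 = 10.45 kJ/kg
Total per kg = 10.45 + 334 = 344.45 kJ/kg
Q = m * total = 3.7 * 344.45
Q = 1274.5 kJ

1274.5


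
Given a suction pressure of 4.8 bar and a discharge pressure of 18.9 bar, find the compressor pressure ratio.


PR = P_high / P_low
PR = 18.9 / 4.8
PR = 3.938

3.938


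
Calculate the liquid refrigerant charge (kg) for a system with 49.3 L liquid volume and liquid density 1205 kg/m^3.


Charge = V * rho / 1000
Charge = 49.3 * 1205 / 1000
Charge = 59.41 kg

59.41


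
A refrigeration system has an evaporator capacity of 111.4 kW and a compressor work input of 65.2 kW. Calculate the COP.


COP = Q_evap / W
COP = 111.4 / 65.2
COP = 1.709

1.709


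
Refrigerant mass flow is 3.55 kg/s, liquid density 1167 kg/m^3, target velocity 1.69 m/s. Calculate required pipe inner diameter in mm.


A = m_dot / (rho * v) = 3.55 / (1167 * 1.69) = 0.001799992901 m^2
d = sqrt(4*A/pi) * 1000
d = 47.9 mm

47.9


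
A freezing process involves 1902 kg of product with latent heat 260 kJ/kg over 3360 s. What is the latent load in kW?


Q_lat = m * h_fg / t
Q_lat = 1902 * 260 / 3360
Q_lat = 147.18 kW

147.18


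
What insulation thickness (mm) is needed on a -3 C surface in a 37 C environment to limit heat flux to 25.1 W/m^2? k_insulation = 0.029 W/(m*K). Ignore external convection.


dT = 37 - (-3) = 40 K
thickness = k * dT / q_max * 1000
thickness = 0.029 * 40 / 25.1 * 1000
thickness = 46.2 mm

46.2


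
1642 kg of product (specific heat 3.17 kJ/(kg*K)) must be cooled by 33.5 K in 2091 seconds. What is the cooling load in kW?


Q = m * cp * dT / t
Q = 1642 * 3.17 * 33.5 / 2091
Q = 83.392 kW

83.392


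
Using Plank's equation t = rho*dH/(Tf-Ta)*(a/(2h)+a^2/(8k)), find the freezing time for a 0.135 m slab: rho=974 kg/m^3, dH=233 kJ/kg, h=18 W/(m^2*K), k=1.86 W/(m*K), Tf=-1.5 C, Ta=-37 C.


dT = -1.5 - (-37) = 35.5 K
term1 = a/(2h) = 0.135/(2*18) = 0.00375
term2 = a^2/(8k) = 0.135^2/(8*1.86) = 0.001224798387
t = rho*dH*1000/dT * (term1 + term2)
t = 974*233*1000/35.5 * (0.00375 + 0.001224798387)
t = 31803 s

31803


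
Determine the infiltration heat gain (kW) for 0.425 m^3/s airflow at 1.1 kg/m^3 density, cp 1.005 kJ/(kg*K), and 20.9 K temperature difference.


Q = V_dot * rho * cp * dT
Q = 0.425 * 1.1 * 1.005 * 20.9
Q = 9.82 kW

9.82


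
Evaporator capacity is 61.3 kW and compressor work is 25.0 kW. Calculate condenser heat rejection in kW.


Q_cond = Q_evap + W
Q_cond = 61.3 + 25.0
Q_cond = 86.3 kW

86.3


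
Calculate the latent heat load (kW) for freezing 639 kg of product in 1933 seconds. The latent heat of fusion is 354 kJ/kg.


Q_lat = m * h_fg / t
Q_lat = 639 * 354 / 1933
Q_lat = 117.02 kW

117.02


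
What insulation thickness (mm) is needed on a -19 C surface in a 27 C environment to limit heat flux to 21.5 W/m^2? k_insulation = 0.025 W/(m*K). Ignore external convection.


dT = 27 - (-19) = 46 K
thickness = k * dT / q_max * 1000
thickness = 0.025 * 46 / 21.5 * 1000
thickness = 53.5 mm

53.5


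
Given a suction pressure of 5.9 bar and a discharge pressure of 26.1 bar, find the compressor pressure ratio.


PR = P_high / P_low
PR = 26.1 / 5.9
PR = 4.424

4.424


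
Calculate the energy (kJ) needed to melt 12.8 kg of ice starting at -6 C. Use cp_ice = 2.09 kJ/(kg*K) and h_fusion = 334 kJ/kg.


Sensible heat = cp * dT = 2.09 * 6 = 12.54 kJ/kg
Total per kg = 12.54 + 334 = 346.54 kJ/kg
Q = m * total = 12.8 * 346.54
Q = 4435.7 kJ

4435.7


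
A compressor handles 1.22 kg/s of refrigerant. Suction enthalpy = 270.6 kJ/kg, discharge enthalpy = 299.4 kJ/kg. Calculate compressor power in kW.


dh = 299.4 - 270.6 = 28.8 kJ/kg
W = m_dot * dh = 1.22 * 28.8 = 35.14 kW

35.14


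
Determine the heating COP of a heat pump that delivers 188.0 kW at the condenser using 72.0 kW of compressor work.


COP_hp = Q_cond / W
COP_hp = 188.0 / 72.0
COP_hp = 2.611

2.611


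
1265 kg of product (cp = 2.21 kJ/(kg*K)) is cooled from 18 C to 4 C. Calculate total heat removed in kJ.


dT = 18 - (4) = 14 K
Q = m * cp * dT = 1265 * 2.21 * 14
Q = 39139 kJ

39139


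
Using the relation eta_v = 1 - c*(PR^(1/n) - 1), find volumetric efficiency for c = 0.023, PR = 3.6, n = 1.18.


PR^(1/n) = 3.6^(1/1.18) = 2.96102993
eta_v = 1 - 0.023 * (2.96102993 - 1)
eta_v = 0.9549

0.9549


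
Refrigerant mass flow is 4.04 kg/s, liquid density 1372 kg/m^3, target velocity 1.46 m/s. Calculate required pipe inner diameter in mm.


A = m_dot / (rho * v) = 4.04 / (1372 * 1.46) = 0.002016853708 m^2
d = sqrt(4*A/pi) * 1000
d = 50.7 mm

50.7


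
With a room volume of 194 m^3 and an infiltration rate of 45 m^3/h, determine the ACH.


ACH = flow / volume
ACH = 45 / 194
ACH = 0.232

0.232


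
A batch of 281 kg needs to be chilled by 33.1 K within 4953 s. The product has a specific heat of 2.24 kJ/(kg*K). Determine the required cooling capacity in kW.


Q = m * cp * dT / t
Q = 281 * 2.24 * 33.1 / 4953
Q = 4.206 kW

4.206


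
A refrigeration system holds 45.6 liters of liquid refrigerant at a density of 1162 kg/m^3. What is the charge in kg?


Charge = V * rho / 1000
Charge = 45.6 * 1162 / 1000
Charge = 52.99 kg

52.99


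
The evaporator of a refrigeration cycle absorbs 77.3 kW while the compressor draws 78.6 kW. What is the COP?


COP = Q_evap / W
COP = 77.3 / 78.6
COP = 0.983

0.983


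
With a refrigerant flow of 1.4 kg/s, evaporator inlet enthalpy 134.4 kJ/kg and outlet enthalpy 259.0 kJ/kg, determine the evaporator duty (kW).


dh = 259.0 - 134.4 = 124.6 kJ/kg
Q_evap = m_dot * dh = 1.4 * 124.6
Q_evap = 174.44 kW

174.44


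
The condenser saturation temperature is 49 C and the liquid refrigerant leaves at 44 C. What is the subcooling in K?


Subcooling = T_cond - T_liquid
Subcooling = 49 - 44
Subcooling = 5 K

5


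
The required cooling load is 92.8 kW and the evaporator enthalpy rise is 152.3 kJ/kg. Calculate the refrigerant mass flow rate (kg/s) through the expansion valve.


m_dot = Q / dh
m_dot = 92.8 / 152.3
m_dot = 0.6093 kg/s

0.6093


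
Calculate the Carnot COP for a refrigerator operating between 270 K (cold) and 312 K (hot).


dT = 312 - 270 = 42 K
COP_carnot = T_cold / dT = 270 / 42
COP_carnot = 6.429

6.429


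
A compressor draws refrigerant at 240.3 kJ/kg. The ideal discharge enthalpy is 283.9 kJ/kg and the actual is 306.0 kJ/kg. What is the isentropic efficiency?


dh_ideal = 283.9 - 240.3 = 43.6 kJ/kg
dh_actual = 306.0 - 240.3 = 65.7 kJ/kg
eta_s = dh_ideal / dh_actual = 43.6 / 65.7
eta_s = 0.6636

0.6636


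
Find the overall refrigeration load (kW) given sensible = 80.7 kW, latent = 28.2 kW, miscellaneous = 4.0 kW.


Q_total = Q_s + Q_l + Q_misc
Q_total = 80.7 + 28.2 + 4.0
Q_total = 112.9 kW

112.9


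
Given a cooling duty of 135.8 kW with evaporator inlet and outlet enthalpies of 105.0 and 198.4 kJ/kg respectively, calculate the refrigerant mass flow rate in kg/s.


dh = 198.4 - 105.0 = 93.4 kJ/kg
m_dot = Q / dh = 135.8 / 93.4 = 1.454 kg/s

1.454


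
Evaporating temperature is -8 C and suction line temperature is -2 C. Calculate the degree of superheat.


Superheat = T_suction - T_evap
Superheat = -2 - (-8)
Superheat = 6 K

6


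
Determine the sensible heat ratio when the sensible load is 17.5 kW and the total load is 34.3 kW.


SHR = Q_sensible / Q_total
SHR = 17.5 / 34.3
SHR = 0.51

0.51


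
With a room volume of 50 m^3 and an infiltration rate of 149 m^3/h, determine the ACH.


ACH = flow / volume
ACH = 149 / 50
ACH = 2.98

2.98


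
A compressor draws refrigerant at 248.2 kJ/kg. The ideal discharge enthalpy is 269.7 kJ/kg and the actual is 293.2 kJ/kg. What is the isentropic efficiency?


dh_ideal = 269.7 - 248.2 = 21.5 kJ/kg
dh_actual = 293.2 - 248.2 = 45.0 kJ/kg
eta_s = dh_ideal / dh_actual = 21.5 / 45.0
eta_s = 0.4778

0.4778


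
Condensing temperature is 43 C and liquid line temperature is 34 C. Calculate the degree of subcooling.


Subcooling = T_cond - T_liquid
Subcooling = 43 - 34
Subcooling = 9 K

9


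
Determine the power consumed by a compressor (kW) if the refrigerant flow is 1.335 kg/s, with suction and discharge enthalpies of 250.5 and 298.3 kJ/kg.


dh = 298.3 - 250.5 = 47.8 kJ/kg
W = m_dot * dh = 1.335 * 47.8 = 63.81 kW

63.81


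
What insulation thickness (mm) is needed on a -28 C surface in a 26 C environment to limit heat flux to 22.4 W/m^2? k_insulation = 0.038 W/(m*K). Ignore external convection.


dT = 26 - (-28) = 54 K
thickness = k * dT / q_max * 1000
thickness = 0.038 * 54 / 22.4 * 1000
thickness = 91.6 mm

91.6


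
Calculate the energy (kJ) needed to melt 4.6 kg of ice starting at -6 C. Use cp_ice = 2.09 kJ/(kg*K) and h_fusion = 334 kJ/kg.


Sensible heat = cp * dT = 2.09 * 6 = 12.54 kJ/kg
Total per kg = 12.54 + 334 = 346.54 kJ/kg
Q = m * total = 4.6 * 346.54
Q = 1594.1 kJ

1594.1


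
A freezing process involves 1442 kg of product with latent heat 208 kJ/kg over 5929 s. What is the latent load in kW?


Q_lat = m * h_fg / t
Q_lat = 1442 * 208 / 5929
Q_lat = 50.59 kW

50.59


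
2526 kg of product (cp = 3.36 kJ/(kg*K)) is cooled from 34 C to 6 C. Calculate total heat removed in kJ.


dT = 34 - (6) = 28 K
Q = m * cp * dT = 2526 * 3.36 * 28
Q = 237646 kJ

237646


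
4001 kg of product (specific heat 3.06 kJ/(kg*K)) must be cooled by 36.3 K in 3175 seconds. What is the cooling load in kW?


Q = m * cp * dT / t
Q = 4001 * 3.06 * 36.3 / 3175
Q = 139.976 kW

139.976


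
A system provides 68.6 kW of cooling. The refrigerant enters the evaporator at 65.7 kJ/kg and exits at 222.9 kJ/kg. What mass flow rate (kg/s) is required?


dh = 222.9 - 65.7 = 157.2 kJ/kg
m_dot = Q / dh = 68.6 / 157.2 = 0.4364 kg/s

0.4364


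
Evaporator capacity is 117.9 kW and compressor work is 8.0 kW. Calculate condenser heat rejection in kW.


Q_cond = Q_evap + W
Q_cond = 117.9 + 8.0
Q_cond = 125.9 kW

125.9


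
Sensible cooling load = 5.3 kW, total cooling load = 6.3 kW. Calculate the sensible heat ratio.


SHR = Q_sensible / Q_total
SHR = 5.3 / 6.3
SHR = 0.841

0.841


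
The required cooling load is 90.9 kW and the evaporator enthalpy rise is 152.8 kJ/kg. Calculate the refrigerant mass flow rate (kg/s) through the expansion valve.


m_dot = Q / dh
m_dot = 90.9 / 152.8
m_dot = 0.5949 kg/s

0.5949


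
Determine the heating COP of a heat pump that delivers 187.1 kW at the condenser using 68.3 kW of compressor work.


COP_hp = Q_cond / W
COP_hp = 187.1 / 68.3
COP_hp = 2.739

2.739


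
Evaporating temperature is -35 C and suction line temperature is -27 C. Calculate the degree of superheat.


Superheat = T_suction - T_evap
Superheat = -27 - (-35)
Superheat = 8 K

8


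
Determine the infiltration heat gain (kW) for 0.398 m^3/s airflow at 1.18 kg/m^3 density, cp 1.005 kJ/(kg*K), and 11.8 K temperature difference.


Q = V_dot * rho * cp * dT
Q = 0.398 * 1.18 * 1.005 * 11.8
Q = 5.569 kW

5.569


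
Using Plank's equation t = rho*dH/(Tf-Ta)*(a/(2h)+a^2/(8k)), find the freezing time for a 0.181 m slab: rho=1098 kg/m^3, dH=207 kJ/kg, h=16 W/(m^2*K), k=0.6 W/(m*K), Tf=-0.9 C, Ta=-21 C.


dT = -0.9 - (-21) = 20.1 K
term1 = a/(2h) = 0.181/(2*16) = 0.00565625
term2 = a^2/(8k) = 0.181^2/(8*0.6) = 0.006825208333
t = rho*dH*1000/dT * (term1 + term2)
t = 1098*207*1000/20.1 * (0.00565625 + 0.006825208333)
t = 141137 s

141137


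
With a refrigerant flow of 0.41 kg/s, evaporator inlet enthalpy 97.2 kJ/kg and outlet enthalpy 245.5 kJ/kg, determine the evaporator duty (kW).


dh = 245.5 - 97.2 = 148.3 kJ/kg
Q_evap = m_dot * dh = 0.41 * 148.3
Q_evap = 60.8 kW

60.8


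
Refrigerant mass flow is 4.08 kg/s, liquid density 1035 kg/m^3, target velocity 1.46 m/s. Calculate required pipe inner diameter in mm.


A = m_dot / (rho * v) = 4.08 / (1035 * 1.46) = 0.002700019853 m^2
d = sqrt(4*A/pi) * 1000
d = 58.6 mm

58.6


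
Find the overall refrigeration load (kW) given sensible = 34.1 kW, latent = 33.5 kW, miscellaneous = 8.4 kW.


Q_total = Q_s + Q_l + Q_misc
Q_total = 34.1 + 33.5 + 8.4
Q_total = 76.0 kW

76.0


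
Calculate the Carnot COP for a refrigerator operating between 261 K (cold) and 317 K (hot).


dT = 317 - 261 = 56 K
COP_carnot = T_cold / dT = 261 / 56
COP_carnot = 4.661

4.661


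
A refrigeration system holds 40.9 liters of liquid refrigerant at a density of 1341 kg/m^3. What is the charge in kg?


Charge = V * rho / 1000
Charge = 40.9 * 1341 / 1000
Charge = 54.85 kg

54.85


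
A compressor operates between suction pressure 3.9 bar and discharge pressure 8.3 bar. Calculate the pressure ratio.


PR = P_high / P_low
PR = 8.3 / 3.9
PR = 2.128

2.128


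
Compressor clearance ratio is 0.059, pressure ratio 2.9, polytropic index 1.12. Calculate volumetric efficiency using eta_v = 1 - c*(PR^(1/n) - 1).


PR^(1/n) = 2.9^(1/1.12) = 2.58735104
eta_v = 1 - 0.059 * (2.58735104 - 1)
eta_v = 0.9063

0.9063


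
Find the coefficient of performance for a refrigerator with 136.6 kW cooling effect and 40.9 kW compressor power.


COP = Q_evap / W
COP = 136.6 / 40.9
COP = 3.34

3.34


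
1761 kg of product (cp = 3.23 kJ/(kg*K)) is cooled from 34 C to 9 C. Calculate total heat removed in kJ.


dT = 34 - (9) = 25 K
Q = m * cp * dT = 1761 * 3.23 * 25
Q = 142201 kJ

142201


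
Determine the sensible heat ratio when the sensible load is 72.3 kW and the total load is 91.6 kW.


SHR = Q_sensible / Q_total
SHR = 72.3 / 91.6
SHR = 0.789

0.789


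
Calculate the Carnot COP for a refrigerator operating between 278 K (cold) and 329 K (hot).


dT = 329 - 278 = 51 K
COP_carnot = T_cold / dT = 278 / 51
COP_carnot = 5.451

5.451


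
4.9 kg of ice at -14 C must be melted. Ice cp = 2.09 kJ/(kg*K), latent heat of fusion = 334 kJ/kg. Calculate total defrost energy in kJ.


Sensible heat = cp * dT = 2.09 * 14 = 29.26 kJ/kg
Total per kg = 29.26 + 334 = 363.26 kJ/kg
Q = m * total = 4.9 * 363.26
Q = 1780.0 kJ

1780.0


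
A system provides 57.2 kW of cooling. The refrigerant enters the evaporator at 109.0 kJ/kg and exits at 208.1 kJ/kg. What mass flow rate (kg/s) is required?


dh = 208.1 - 109.0 = 99.1 kJ/kg
m_dot = Q / dh = 57.2 / 99.1 = 0.5772 kg/s

0.5772


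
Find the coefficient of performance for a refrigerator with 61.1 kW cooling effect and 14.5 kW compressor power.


COP = Q_evap / W
COP = 61.1 / 14.5
COP = 4.214

4.214


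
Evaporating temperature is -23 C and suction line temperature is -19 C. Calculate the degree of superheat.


Superheat = T_suction - T_evap
Superheat = -19 - (-23)
Superheat = 4 K

4


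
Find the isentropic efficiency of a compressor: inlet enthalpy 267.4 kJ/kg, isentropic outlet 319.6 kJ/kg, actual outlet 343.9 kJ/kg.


dh_ideal = 319.6 - 267.4 = 52.2 kJ/kg
dh_actual = 343.9 - 267.4 = 76.5 kJ/kg
eta_s = dh_ideal / dh_actual = 52.2 / 76.5
eta_s = 0.6824

0.6824


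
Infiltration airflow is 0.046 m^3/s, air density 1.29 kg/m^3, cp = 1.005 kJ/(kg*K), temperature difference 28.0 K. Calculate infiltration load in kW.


Q = V_dot * rho * cp * dT
Q = 0.046 * 1.29 * 1.005 * 28.0
Q = 1.67 kW

1.67


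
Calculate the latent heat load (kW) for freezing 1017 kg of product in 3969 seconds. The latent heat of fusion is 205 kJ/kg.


Q_lat = m * h_fg / t
Q_lat = 1017 * 205 / 3969
Q_lat = 52.53 kW

52.53


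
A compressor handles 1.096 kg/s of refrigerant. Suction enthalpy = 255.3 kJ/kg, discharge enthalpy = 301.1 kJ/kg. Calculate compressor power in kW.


dh = 301.1 - 255.3 = 45.8 kJ/kg
W = m_dot * dh = 1.096 * 45.8 = 50.2 kW

50.2


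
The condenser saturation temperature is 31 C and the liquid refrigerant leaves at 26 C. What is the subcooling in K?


Subcooling = T_cond - T_liquid
Subcooling = 31 - 26
Subcooling = 5 K

5


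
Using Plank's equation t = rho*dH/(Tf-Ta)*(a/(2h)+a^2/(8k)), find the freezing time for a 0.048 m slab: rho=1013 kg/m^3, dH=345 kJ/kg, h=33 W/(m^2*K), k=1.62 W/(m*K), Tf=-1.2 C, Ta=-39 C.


dT = -1.2 - (-39) = 37.8 K
term1 = a/(2h) = 0.048/(2*33) = 0.0007272727273
term2 = a^2/(8k) = 0.048^2/(8*1.62) = 0.0001777777778
t = rho*dH*1000/dT * (term1 + term2)
t = 1013*345*1000/37.8 * (0.0007272727273 + 0.0001777777778)
t = 8368 s

8368


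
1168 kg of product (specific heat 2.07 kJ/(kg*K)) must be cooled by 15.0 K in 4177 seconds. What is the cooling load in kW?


Q = m * cp * dT / t
Q = 1168 * 2.07 * 15.0 / 4177
Q = 8.682 kW

8.682


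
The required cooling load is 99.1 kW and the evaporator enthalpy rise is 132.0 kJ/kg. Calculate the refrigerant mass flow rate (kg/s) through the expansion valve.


m_dot = Q / dh
m_dot = 99.1 / 132.0
m_dot = 0.7508 kg/s

0.7508


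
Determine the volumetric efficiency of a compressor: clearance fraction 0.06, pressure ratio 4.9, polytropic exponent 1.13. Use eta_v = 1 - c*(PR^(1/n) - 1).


PR^(1/n) = 4.9^(1/1.13) = 4.08124805
eta_v = 1 - 0.06 * (4.08124805 - 1)
eta_v = 0.8151

0.8151


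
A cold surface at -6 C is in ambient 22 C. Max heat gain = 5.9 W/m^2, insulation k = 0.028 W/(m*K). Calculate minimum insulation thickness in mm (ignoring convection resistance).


dT = 22 - (-6) = 28 K
thickness = k * dT / q_max * 1000
thickness = 0.028 * 28 / 5.9 * 1000
thickness = 132.9 mm

132.9


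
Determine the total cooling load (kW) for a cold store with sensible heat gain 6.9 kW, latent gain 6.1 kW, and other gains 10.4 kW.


Q_total = Q_s + Q_l + Q_misc
Q_total = 6.9 + 6.1 + 10.4
Q_total = 23.4 kW

23.4


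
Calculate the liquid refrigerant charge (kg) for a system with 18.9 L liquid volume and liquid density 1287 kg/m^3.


Charge = V * rho / 1000
Charge = 18.9 * 1287 / 1000
Charge = 24.32 kg

24.32


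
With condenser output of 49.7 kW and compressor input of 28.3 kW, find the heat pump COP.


COP_hp = Q_cond / W
COP_hp = 49.7 / 28.3
COP_hp = 1.756

1.756


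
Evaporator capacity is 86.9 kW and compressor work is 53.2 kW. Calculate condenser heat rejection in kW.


Q_cond = Q_evap + W
Q_cond = 86.9 + 53.2
Q_cond = 140.1 kW

140.1


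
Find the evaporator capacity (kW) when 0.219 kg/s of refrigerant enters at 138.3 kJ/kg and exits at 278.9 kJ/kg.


dh = 278.9 - 138.3 = 140.6 kJ/kg
Q_evap = m_dot * dh = 0.219 * 140.6
Q_evap = 30.79 kW

30.79


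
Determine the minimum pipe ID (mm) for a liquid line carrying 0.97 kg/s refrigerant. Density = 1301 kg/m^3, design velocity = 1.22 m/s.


A = m_dot / (rho * v) = 0.97 / (1301 * 1.22) = 0.0006111314122 m^2
d = sqrt(4*A/pi) * 1000
d = 27.9 mm

27.9


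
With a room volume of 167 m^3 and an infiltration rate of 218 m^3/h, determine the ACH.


ACH = flow / volume
ACH = 218 / 167
ACH = 1.305

1.305


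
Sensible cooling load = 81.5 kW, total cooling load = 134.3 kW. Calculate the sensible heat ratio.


SHR = Q_sensible / Q_total
SHR = 81.5 / 134.3
SHR = 0.607

0.607


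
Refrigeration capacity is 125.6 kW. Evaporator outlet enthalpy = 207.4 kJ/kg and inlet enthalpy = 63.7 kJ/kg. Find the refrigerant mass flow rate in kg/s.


dh = 207.4 - 63.7 = 143.7 kJ/kg
m_dot = Q / dh = 125.6 / 143.7 = 0.874 kg/s

0.874


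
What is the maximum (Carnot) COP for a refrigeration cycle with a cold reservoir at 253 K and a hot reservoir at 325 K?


dT = 325 - 253 = 72 K
COP_carnot = T_cold / dT = 253 / 72
COP_carnot = 3.514

3.514


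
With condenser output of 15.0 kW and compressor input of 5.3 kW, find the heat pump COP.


COP_hp = Q_cond / W
COP_hp = 15.0 / 5.3
COP_hp = 2.83

2.83


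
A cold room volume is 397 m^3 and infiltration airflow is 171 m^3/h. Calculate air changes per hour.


ACH = flow / volume
ACH = 171 / 397
ACH = 0.431

0.431


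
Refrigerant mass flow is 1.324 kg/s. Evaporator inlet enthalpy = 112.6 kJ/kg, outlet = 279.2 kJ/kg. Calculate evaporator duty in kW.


dh = 279.2 - 112.6 = 166.6 kJ/kg
Q_evap = m_dot * dh = 1.324 * 166.6
Q_evap = 220.58 kW

220.58


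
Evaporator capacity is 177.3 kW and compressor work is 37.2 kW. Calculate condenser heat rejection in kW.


Q_cond = Q_evap + W
Q_cond = 177.3 + 37.2
Q_cond = 214.5 kW

214.5


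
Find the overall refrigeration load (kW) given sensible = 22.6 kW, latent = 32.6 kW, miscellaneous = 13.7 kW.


Q_total = Q_s + Q_l + Q_misc
Q_total = 22.6 + 32.6 + 13.7
Q_total = 68.9 kW

68.9


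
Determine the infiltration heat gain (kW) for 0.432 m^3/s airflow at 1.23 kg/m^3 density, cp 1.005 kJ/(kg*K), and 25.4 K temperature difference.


Q = V_dot * rho * cp * dT
Q = 0.432 * 1.23 * 1.005 * 25.4
Q = 13.564 kW

13.564


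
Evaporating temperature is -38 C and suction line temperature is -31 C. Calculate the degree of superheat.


Superheat = T_suction - T_evap
Superheat = -31 - (-38)
Superheat = 7 K

7


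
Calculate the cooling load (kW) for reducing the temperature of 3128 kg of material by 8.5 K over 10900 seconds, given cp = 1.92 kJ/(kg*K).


Q = m * cp * dT / t
Q = 3128 * 1.92 * 8.5 / 10900
Q = 4.683 kW

4.683


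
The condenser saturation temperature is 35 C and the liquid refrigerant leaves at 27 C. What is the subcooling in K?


Subcooling = T_cond - T_liquid
Subcooling = 35 - 27
Subcooling = 8 K

8


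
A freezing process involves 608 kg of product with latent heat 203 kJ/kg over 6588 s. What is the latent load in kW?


Q_lat = m * h_fg / t
Q_lat = 608 * 203 / 6588
Q_lat = 18.73 kW

18.73


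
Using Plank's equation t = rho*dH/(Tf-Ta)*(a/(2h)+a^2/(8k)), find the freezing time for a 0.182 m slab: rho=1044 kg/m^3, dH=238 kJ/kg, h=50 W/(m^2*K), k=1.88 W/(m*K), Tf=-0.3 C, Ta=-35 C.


dT = -0.3 - (-35) = 34.7 K
term1 = a/(2h) = 0.182/(2*50) = 0.00182
term2 = a^2/(8k) = 0.182^2/(8*1.88) = 0.002202393617
t = rho*dH*1000/dT * (term1 + term2)
t = 1044*238*1000/34.7 * (0.00182 + 0.002202393617)
t = 28803 s

28803


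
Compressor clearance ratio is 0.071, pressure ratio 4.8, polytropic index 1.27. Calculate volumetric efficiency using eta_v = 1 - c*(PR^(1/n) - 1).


PR^(1/n) = 4.8^(1/1.27) = 3.43882775
eta_v = 1 - 0.071 * (3.43882775 - 1)
eta_v = 0.8268

0.8268


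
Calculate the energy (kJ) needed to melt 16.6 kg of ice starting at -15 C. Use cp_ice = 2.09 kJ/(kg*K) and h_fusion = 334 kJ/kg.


Sensible heat = cp * dT = 2.09 * 15 = 31.35 kJ/kg
Total per kg = 31.35 + 334 = 365.35 kJ/kg
Q = m * total = 16.6 * 365.35
Q = 6064.8 kJ

6064.8


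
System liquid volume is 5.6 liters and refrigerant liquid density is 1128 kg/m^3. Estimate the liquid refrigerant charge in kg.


Charge = V * rho / 1000
Charge = 5.6 * 1128 / 1000
Charge = 6.32 kg

6.32


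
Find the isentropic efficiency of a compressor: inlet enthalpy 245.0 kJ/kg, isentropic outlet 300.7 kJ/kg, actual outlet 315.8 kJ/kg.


dh_ideal = 300.7 - 245.0 = 55.7 kJ/kg
dh_actual = 315.8 - 245.0 = 70.8 kJ/kg
eta_s = dh_ideal / dh_actual = 55.7 / 70.8
eta_s = 0.7867

0.7867


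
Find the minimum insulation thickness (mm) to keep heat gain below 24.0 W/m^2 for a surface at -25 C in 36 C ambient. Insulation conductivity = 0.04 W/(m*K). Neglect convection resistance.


dT = 36 - (-25) = 61 K
thickness = k * dT / q_max * 1000
thickness = 0.04 * 61 / 24.0 * 1000
thickness = 101.7 mm

101.7


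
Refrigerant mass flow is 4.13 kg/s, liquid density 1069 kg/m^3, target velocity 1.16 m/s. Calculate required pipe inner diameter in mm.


A = m_dot / (rho * v) = 4.13 / (1069 * 1.16) = 0.003330537725 m^2
d = sqrt(4*A/pi) * 1000
d = 65.1 mm

65.1


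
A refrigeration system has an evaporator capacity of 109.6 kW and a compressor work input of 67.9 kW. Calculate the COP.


COP = Q_evap / W
COP = 109.6 / 67.9
COP = 1.614

1.614


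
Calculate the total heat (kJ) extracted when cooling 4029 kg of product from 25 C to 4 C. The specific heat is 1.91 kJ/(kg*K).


dT = 25 - (4) = 21 K
Q = m * cp * dT = 4029 * 1.91 * 21
Q = 161603 kJ

161603


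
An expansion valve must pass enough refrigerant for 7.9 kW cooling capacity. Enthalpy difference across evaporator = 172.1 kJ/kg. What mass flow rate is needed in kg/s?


m_dot = Q / dh
m_dot = 7.9 / 172.1
m_dot = 0.0459 kg/s

0.0459


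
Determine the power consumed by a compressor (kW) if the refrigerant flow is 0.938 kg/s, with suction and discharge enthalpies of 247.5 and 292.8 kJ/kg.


dh = 292.8 - 247.5 = 45.3 kJ/kg
W = m_dot * dh = 0.938 * 45.3 = 42.49 kW

42.49


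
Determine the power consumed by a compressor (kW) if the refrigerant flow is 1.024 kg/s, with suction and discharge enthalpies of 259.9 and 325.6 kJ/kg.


dh = 325.6 - 259.9 = 65.7 kJ/kg
W = m_dot * dh = 1.024 * 65.7 = 67.28 kW

67.28


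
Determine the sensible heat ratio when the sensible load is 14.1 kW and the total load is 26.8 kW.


SHR = Q_sensible / Q_total
SHR = 14.1 / 26.8
SHR = 0.526

0.526


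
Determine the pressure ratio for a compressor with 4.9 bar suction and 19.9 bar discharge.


PR = P_high / P_low
PR = 19.9 / 4.9
PR = 4.061

4.061


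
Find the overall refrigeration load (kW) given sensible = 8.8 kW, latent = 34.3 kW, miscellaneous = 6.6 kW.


Q_total = Q_s + Q_l + Q_misc
Q_total = 8.8 + 34.3 + 6.6
Q_total = 49.7 kW

49.7


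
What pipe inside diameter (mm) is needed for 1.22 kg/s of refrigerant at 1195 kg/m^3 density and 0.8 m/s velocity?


A = m_dot / (rho * v) = 1.22 / (1195 * 0.8) = 0.001276150628 m^2
d = sqrt(4*A/pi) * 1000
d = 40.3 mm

40.3


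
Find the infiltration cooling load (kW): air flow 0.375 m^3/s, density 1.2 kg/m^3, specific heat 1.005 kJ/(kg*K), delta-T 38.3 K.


Q = V_dot * rho * cp * dT
Q = 0.375 * 1.2 * 1.005 * 38.3
Q = 17.321 kW

17.321


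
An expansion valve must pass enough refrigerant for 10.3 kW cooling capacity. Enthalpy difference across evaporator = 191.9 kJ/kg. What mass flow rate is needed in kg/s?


m_dot = Q / dh
m_dot = 10.3 / 191.9
m_dot = 0.0537 kg/s

0.0537


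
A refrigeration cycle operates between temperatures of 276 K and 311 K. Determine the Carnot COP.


dT = 311 - 276 = 35 K
COP_carnot = T_cold / dT = 276 / 35
COP_carnot = 7.886

7.886


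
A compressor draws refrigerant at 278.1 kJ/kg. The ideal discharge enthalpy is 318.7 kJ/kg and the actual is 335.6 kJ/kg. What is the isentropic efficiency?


dh_ideal = 318.7 - 278.1 = 40.6 kJ/kg
dh_actual = 335.6 - 278.1 = 57.5 kJ/kg
eta_s = dh_ideal / dh_actual = 40.6 / 57.5
eta_s = 0.7061

0.7061


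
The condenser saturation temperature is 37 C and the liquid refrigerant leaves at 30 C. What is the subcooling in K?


Subcooling = T_cond - T_liquid
Subcooling = 37 - 30
Subcooling = 7 K

7


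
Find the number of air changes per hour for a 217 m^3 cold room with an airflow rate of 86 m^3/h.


ACH = flow / volume
ACH = 86 / 217
ACH = 0.396

0.396


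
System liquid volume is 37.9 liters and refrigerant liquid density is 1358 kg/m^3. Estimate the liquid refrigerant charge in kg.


Charge = V * rho / 1000
Charge = 37.9 * 1358 / 1000
Charge = 51.47 kg

51.47


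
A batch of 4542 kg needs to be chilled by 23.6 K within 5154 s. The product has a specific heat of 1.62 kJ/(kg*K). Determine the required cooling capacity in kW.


Q = m * cp * dT / t
Q = 4542 * 1.62 * 23.6 / 5154
Q = 33.692 kW

33.692


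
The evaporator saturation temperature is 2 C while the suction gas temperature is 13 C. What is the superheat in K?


Superheat = T_suction - T_evap
Superheat = 13 - (2)
Superheat = 11 K

11


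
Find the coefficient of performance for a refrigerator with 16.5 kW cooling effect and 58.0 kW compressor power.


COP = Q_evap / W
COP = 16.5 / 58.0
COP = 0.284

0.284


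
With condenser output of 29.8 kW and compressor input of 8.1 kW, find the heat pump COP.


COP_hp = Q_cond / W
COP_hp = 29.8 / 8.1
COP_hp = 3.679

3.679


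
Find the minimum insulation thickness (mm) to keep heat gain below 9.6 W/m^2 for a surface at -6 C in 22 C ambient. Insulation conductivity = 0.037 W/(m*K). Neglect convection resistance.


dT = 22 - (-6) = 28 K
thickness = k * dT / q_max * 1000
thickness = 0.037 * 28 / 9.6 * 1000
thickness = 107.9 mm

107.9


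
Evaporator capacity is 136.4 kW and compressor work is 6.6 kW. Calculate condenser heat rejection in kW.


Q_cond = Q_evap + W
Q_cond = 136.4 + 6.6
Q_cond = 143.0 kW

143.0


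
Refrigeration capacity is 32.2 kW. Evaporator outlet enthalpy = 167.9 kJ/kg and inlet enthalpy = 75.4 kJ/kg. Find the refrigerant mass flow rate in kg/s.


dh = 167.9 - 75.4 = 92.5 kJ/kg
m_dot = Q / dh = 32.2 / 92.5 = 0.3481 kg/s

0.3481


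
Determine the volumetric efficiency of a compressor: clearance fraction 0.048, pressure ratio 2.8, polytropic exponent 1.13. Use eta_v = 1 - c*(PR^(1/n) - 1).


PR^(1/n) = 2.8^(1/1.13) = 2.48722499
eta_v = 1 - 0.048 * (2.48722499 - 1)
eta_v = 0.9286

0.9286


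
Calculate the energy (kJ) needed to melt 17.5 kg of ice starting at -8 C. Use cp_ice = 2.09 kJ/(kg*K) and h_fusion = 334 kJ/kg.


Sensible heat = cp * dT = 2.09 * 8 = 16.72 kJ/kg
Total per kg = 16.72 + 334 = 350.72 kJ/kg
Q = m * total = 17.5 * 350.72
Q = 6137.6 kJ

6137.6


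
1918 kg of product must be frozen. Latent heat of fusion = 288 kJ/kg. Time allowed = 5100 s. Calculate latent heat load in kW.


Q_lat = m * h_fg / t
Q_lat = 1918 * 288 / 5100
Q_lat = 108.31 kW

108.31


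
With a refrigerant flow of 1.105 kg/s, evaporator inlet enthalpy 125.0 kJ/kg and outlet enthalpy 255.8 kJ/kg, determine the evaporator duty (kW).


dh = 255.8 - 125.0 = 130.8 kJ/kg
Q_evap = m_dot * dh = 1.105 * 130.8
Q_evap = 144.53 kW

144.53


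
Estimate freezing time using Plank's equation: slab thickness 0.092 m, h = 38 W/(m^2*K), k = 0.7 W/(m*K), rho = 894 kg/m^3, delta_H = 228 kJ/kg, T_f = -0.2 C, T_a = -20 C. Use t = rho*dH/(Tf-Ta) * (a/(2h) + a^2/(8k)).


dT = -0.2 - (-20) = 19.8 K
term1 = a/(2h) = 0.092/(2*38) = 0.001210526316
term2 = a^2/(8k) = 0.092^2/(8*0.7) = 0.001511428571
t = rho*dH*1000/dT * (term1 + term2)
t = 894*228*1000/19.8 * (0.001210526316 + 0.001511428571)
t = 28021 s

28021


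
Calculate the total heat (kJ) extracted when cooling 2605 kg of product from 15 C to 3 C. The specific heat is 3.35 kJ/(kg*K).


dT = 15 - (3) = 12 K
Q = m * cp * dT = 2605 * 3.35 * 12
Q = 104721 kJ

104721


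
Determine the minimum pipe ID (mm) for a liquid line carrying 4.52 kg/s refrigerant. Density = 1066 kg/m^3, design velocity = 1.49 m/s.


A = m_dot / (rho * v) = 4.52 / (1066 * 1.49) = 0.002845738318 m^2
d = sqrt(4*A/pi) * 1000
d = 60.2 mm

60.2


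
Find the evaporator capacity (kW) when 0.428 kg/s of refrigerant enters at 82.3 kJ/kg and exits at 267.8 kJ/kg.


dh = 267.8 - 82.3 = 185.5 kJ/kg
Q_evap = m_dot * dh = 0.428 * 185.5
Q_evap = 79.39 kW

79.39


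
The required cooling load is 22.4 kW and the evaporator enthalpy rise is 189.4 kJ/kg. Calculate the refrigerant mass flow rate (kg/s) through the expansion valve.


m_dot = Q / dh
m_dot = 22.4 / 189.4
m_dot = 0.1183 kg/s

0.1183


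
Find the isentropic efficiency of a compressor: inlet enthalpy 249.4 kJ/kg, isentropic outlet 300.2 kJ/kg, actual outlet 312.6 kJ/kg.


dh_ideal = 300.2 - 249.4 = 50.8 kJ/kg
dh_actual = 312.6 - 249.4 = 63.2 kJ/kg
eta_s = dh_ideal / dh_actual = 50.8 / 63.2
eta_s = 0.8038

0.8038


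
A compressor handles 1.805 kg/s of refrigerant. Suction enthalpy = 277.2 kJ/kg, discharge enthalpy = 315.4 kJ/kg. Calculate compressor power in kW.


dh = 315.4 - 277.2 = 38.2 kJ/kg
W = m_dot * dh = 1.805 * 38.2 = 68.95 kW

68.95


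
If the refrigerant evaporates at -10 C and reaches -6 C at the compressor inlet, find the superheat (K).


Superheat = T_suction - T_evap
Superheat = -6 - (-10)
Superheat = 4 K

4


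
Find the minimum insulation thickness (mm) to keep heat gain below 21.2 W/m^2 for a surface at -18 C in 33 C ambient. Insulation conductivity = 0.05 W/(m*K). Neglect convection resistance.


dT = 33 - (-18) = 51 K
thickness = k * dT / q_max * 1000
thickness = 0.05 * 51 / 21.2 * 1000
thickness = 120.3 mm

120.3


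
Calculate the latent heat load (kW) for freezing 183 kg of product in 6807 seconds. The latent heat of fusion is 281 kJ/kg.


Q_lat = m * h_fg / t
Q_lat = 183 * 281 / 6807
Q_lat = 7.55 kW

7.55


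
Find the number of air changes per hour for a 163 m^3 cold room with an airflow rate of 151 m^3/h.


ACH = flow / volume
ACH = 151 / 163
ACH = 0.926

0.926


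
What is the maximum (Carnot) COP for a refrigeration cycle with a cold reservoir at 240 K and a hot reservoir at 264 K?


dT = 264 - 240 = 24 K
COP_carnot = T_cold / dT = 240 / 24
COP_carnot = 10.0

10.0


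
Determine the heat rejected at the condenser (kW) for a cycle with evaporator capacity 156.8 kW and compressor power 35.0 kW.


Q_cond = Q_evap + W
Q_cond = 156.8 + 35.0
Q_cond = 191.8 kW

191.8


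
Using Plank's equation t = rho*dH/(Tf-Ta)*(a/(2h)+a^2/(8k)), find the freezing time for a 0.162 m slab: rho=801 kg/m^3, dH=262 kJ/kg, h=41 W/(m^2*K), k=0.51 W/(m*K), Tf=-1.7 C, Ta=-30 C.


dT = -1.7 - (-30) = 28.3 K
term1 = a/(2h) = 0.162/(2*41) = 0.001975609756
term2 = a^2/(8k) = 0.162^2/(8*0.51) = 0.006432352941
t = rho*dH*1000/dT * (term1 + term2)
t = 801*262*1000/28.3 * (0.001975609756 + 0.006432352941)
t = 62350 s

62350


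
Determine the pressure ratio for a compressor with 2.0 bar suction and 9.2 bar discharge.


PR = P_high / P_low
PR = 9.2 / 2.0
PR = 4.6

4.6


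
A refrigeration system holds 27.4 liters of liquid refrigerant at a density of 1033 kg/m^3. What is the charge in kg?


Charge = V * rho / 1000
Charge = 27.4 * 1033 / 1000
Charge = 28.3 kg

28.3


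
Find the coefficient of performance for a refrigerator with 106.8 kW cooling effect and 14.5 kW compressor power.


COP = Q_evap / W
COP = 106.8 / 14.5
COP = 7.366

7.366


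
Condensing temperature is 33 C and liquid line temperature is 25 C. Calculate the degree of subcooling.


Subcooling = T_cond - T_liquid
Subcooling = 33 - 25
Subcooling = 8 K

8


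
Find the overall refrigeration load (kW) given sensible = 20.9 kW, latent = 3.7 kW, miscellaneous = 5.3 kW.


Q_total = Q_s + Q_l + Q_misc
Q_total = 20.9 + 3.7 + 5.3
Q_total = 29.9 kW

29.9


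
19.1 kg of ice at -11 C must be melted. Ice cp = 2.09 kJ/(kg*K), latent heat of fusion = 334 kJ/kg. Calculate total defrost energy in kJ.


Sensible heat = cp * dT = 2.09 * 11 = 22.99 kJ/kg
Total per kg = 22.99 + 334 = 356.99 kJ/kg
Q = m * total = 19.1 * 356.99
Q = 6818.5 kJ

6818.5
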